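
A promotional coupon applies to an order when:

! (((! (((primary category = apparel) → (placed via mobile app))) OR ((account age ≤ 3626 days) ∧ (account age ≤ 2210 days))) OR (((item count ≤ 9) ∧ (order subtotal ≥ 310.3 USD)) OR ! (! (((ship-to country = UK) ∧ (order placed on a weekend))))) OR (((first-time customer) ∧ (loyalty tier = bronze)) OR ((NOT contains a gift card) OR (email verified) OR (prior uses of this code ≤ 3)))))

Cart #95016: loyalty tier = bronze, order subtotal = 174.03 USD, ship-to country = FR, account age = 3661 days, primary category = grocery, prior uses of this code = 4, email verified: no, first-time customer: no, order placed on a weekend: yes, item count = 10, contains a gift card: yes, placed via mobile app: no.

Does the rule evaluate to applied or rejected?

Atomic conditions:
  primary category = apparel: grocery == apparel is false
  placed via mobile app: no → false
  account age ≤ 3626 days: 3661 ≤ 3626 is false
  account age ≤ 2210 days: 3661 ≤ 2210 is false
  item count ≤ 9: 10 ≤ 9 is false
  order subtotal ≥ 310.3 USD: 174.03 ≥ 310.3 is false
  ship-to country = UK: FR == UK is false
  order placed on a weekend: yes → true
  first-time customer: no → false
  loyalty tier = bronze: bronze == bronze is true
  NOT contains a gift card: yes → false
  email verified: no → false
  prior uses of this code ≤ 3: 4 ≤ 3 is false
Combine:
[1.1.1.1] false → false (antecedent false ⇒ implication holds) = true
[1.1.1] NOT true = false
[1.1.2] false AND false = false
[1.1] false OR false = false
[1.2.1] false AND false = false
[1.2.2.1.1] false AND true = false
[1.2.2.1] NOT false = true
[1.2.2] NOT true = false
[1.2] false OR false = false
[1.3.1] false AND true = false
[1.3.2] false OR false OR false = false
[1.3] false OR false = false
[1] false OR false OR false = false
[root] NOT false = true
Overall: true → applied

Applied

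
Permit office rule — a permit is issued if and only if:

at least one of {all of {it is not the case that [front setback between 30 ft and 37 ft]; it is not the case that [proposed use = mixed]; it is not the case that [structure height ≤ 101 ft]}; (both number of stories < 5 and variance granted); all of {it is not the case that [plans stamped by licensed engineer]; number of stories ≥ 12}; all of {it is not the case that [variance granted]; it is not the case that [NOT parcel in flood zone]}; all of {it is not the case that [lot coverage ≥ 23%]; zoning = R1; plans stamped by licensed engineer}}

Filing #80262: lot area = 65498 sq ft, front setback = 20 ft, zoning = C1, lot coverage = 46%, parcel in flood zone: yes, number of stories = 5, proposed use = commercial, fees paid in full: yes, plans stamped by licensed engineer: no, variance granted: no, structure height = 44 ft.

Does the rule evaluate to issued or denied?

Atomic conditions:
  front setback between 30 ft and 37 ft: 20 in [30, 37] is false
  proposed use = mixed: commercial == mixed is false
  structure height ≤ 101 ft: 44 ≤ 101 is true
  number of stories < 5: 5 < 5 is false
  variance granted: no → false
  plans stamped by licensed engineer: no → false
  number of stories ≥ 12: 5 ≥ 12 is false
  NOT parcel in flood zone: yes → false
  lot coverage ≥ 23%: 46 ≥ 23 is true
  zoning = R1: C1 == R1 is false
Combine:
[1.1] NOT false = true
[1.2] NOT false = true
[1.3] NOT true = false
[1] true AND true AND false = false
[2] false AND false = false
[3.1] NOT false = true
[3] true AND false = false
[4.1] NOT false = true
[4.2] NOT false = true
[4] true AND true = true
[5.1] NOT true = false
[5] false AND false AND false = false
[root] false OR false OR false OR true OR false = true
Overall: true → issued

Issued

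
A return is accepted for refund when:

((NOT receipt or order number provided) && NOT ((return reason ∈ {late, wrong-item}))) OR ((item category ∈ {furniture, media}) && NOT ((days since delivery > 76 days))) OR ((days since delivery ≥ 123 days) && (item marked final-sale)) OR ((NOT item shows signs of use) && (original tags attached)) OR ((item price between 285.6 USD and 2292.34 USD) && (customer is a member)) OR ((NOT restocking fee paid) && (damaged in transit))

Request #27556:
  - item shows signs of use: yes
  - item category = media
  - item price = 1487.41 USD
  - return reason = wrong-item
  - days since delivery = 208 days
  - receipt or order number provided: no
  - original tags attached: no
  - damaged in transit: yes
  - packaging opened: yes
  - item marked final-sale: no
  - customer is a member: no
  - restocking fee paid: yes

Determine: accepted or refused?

Atomic conditions:
  NOT receipt or order number provided: no → true
  return reason ∈ {late, wrong-item}: wrong-item is in the set → true
  item category ∈ {furniture, media}: media is in the set → true
  days since delivery > 76 days: 208 > 76 is true
  days since delivery ≥ 123 days: 208 ≥ 123 is true
  item marked final-sale: no → false
  NOT item shows signs of use: yes → false
  original tags attached: no → false
  item price between 285.6 USD and 2292.34 USD: 1487.41 in [285.6, 2292.34] is true
  customer is a member: no → false
  NOT restocking fee paid: yes → false
  damaged in transit: yes → true
Combine:
[1.2] NOT true = false
[1] true AND false = false
[2.2] NOT true = false
[2] true AND false = false
[3] true AND false = false
[4] false AND false = false
[5] true AND false = false
[6] false AND true = false
[root] false OR false OR false OR false OR false OR false = false
Overall: false → refused

Refused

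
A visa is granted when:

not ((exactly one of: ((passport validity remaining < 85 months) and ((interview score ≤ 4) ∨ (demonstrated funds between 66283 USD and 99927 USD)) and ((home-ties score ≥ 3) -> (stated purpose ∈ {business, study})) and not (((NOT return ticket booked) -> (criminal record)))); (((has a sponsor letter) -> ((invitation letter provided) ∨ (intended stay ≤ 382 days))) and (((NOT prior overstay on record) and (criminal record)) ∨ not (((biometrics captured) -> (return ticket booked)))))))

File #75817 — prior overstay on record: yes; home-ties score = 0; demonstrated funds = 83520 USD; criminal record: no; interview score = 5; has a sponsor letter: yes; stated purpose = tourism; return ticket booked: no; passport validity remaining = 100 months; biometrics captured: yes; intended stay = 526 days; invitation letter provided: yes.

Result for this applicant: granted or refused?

Refused

Atomic conditions:
  passport validity remaining < 85 months: 100 < 85 is false
  interview score ≤ 4: 5 ≤ 4 is false
  demonstrated funds between 66283 USD and 99927 USD: 83520 in [66283, 99927] is true
  home-ties score ≥ 3: 0 ≥ 3 is false
  stated purpose ∈ {business, study}: tourism is not in the set → false
  NOT return ticket booked: no → true
  criminal record: no → false
  has a sponsor letter: yes → true
  invitation letter provided: yes → true
  intended stay ≤ 382 days: 526 ≤ 382 is false
  NOT prior overstay on record: yes → false
  biometrics captured: yes → true
  return ticket booked: no → false
Combine:
[1.1.2] false OR true = true
[1.1.3] false → false (antecedent false ⇒ implication holds) = true
[1.1.4.1] true → false = false
[1.1.4] NOT false = true
[1.1] false AND true AND true AND true = false
[1.2.1.2] true OR false = true
[1.2.1] true → true = true
[1.2.2.1] false AND false = false
[1.2.2.2.1] true → false = false
[1.2.2.2] NOT false = true
[1.2.2] false OR true = true
[1.2] true AND true = true
[1] exactly-one(false, true) = true
[root] NOT true = false
Overall: false → refused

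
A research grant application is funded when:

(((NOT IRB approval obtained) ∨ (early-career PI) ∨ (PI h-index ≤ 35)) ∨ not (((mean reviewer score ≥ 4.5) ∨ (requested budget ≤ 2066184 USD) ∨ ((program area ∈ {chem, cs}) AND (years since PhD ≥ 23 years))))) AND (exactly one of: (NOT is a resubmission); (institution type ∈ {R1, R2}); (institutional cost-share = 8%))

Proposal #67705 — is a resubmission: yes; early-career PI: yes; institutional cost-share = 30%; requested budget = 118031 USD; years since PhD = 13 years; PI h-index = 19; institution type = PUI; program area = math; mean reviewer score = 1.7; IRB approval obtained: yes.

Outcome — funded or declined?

Declined

Atomic conditions:
  NOT IRB approval obtained: yes → false
  early-career PI: yes → true
  PI h-index ≤ 35: 19 ≤ 35 is true
  mean reviewer score ≥ 4.5: 1.7 ≥ 4.5 is false
  requested budget ≤ 2066184 USD: 118031 ≤ 2066184 is true
  program area ∈ {chem, cs}: math is not in the set → false
  years since PhD ≥ 23 years: 13 ≥ 23 is false
  NOT is a resubmission: yes → false
  institution type ∈ {R1, R2}: PUI is not in the set → false
  institutional cost-share = 8%: 30 == 8 is false
Combine:
[1.1] false OR true OR true = true
[1.2.1.3] false AND false = false
[1.2.1] false OR true OR false = true
[1.2] NOT true = false
[1] true OR false = true
[2] exactly-one(false, false, false) = false
[root] true AND false = false
Overall: false → declined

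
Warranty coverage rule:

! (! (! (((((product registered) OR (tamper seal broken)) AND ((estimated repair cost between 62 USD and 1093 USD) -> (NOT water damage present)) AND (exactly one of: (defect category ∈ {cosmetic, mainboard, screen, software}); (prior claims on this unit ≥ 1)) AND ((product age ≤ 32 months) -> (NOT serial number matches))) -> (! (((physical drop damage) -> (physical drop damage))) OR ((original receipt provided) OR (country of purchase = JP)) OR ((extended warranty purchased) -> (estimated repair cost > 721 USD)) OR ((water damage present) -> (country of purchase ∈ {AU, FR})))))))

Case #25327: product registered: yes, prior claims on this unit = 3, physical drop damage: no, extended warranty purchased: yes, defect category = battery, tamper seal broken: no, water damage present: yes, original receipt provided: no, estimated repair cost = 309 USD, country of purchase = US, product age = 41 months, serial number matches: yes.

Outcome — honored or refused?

Atomic conditions:
  product registered: yes → true
  tamper seal broken: no → false
  estimated repair cost between 62 USD and 1093 USD: 309 in [62, 1093] is true
  NOT water damage present: yes → false
  defect category ∈ {cosmetic, mainboard, screen, software}: battery is not in the set → false
  prior claims on this unit ≥ 1: 3 ≥ 1 is true
  product age ≤ 32 months: 41 ≤ 32 is false
  NOT serial number matches: yes → false
  physical drop damage: no → false
  original receipt provided: no → false
  country of purchase = JP: US == JP is false
  extended warranty purchased: yes → true
  estimated repair cost > 721 USD: 309 > 721 is false
  water damage present: yes → true
  country of purchase ∈ {AU, FR}: US is not in the set → false
Combine:
[1.1.1.1.1] true OR false = true
[1.1.1.1.2] true → false = false
[1.1.1.1.3] exactly-one(false, true) = true
[1.1.1.1.4] false → false (antecedent false ⇒ implication holds) = true
[1.1.1.1] true AND false AND true AND true = false
[1.1.1.2.1.1] false → false (antecedent false ⇒ implication holds) = true
[1.1.1.2.1] NOT true = false
[1.1.1.2.2] false OR false = false
[1.1.1.2.3] true → false = false
[1.1.1.2.4] true → false = false
[1.1.1.2] false OR false OR false OR false = false
[1.1.1] false → false (antecedent false ⇒ implication holds) = true
[1.1] NOT true = false
[1] NOT false = true
[root] NOT true = false
Overall: false → refused

Refused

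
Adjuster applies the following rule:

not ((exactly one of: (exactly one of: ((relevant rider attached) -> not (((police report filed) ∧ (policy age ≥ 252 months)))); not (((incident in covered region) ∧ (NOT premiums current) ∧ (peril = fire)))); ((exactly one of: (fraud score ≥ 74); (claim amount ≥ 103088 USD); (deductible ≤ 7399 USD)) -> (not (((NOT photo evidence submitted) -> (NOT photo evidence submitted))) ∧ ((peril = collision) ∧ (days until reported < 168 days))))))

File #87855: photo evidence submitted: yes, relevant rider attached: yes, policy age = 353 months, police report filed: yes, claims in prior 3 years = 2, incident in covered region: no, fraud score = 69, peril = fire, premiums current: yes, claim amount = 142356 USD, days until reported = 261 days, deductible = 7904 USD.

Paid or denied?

Denied

Atomic conditions:
  relevant rider attached: yes → true
  police report filed: yes → true
  policy age ≥ 252 months: 353 ≥ 252 is true
  incident in covered region: no → false
  NOT premiums current: yes → false
  peril = fire: fire == fire is true
  fraud score ≥ 74: 69 ≥ 74 is false
  claim amount ≥ 103088 USD: 142356 ≥ 103088 is true
  deductible ≤ 7399 USD: 7904 ≤ 7399 is false
  NOT photo evidence submitted: yes → false
  peril = collision: fire == collision is false
  days until reported < 168 days: 261 < 168 is false
Combine:
[1.1.1.2.1] true AND true = true
[1.1.1.2] NOT true = false
[1.1.1] true → false = false
[1.1.2.1] false AND false AND true = false
[1.1.2] NOT false = true
[1.1] exactly-one(false, true) = true
[1.2.1] exactly-one(false, true, false) = true
[1.2.2.1.1] false → false (antecedent false ⇒ implication holds) = true
[1.2.2.1] NOT true = false
[1.2.2.2] false AND false = false
[1.2.2] false AND false = false
[1.2] true → false = false
[1] exactly-one(true, false) = true
[root] NOT true = false
Overall: false → denied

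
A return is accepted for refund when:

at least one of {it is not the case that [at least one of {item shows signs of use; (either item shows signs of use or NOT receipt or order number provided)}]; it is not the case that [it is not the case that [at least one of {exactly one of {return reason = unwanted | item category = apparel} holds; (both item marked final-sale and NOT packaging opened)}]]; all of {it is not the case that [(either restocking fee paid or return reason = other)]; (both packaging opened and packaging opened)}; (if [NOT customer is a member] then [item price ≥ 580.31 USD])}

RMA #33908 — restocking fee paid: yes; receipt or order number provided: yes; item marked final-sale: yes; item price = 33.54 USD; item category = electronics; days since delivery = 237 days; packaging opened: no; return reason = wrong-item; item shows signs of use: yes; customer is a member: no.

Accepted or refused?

Atomic conditions:
  item shows signs of use: yes → true
  NOT receipt or order number provided: yes → false
  return reason = unwanted: wrong-item == unwanted is false
  item category = apparel: electronics == apparel is false
  item marked final-sale: yes → true
  NOT packaging opened: no → true
  restocking fee paid: yes → true
  return reason = other: wrong-item == other is false
  packaging opened: no → false
  NOT customer is a member: no → true
  item price ≥ 580.31 USD: 33.54 ≥ 580.31 is false
Combine:
[1.1.2] true OR false = true
[1.1] true OR true = true
[1] NOT true = false
[2.1.1.1] exactly-one(false, false) = false
[2.1.1.2] true AND true = true
[2.1.1] false OR true = true
[2.1] NOT true = false
[2] NOT false = true
[3.1.1] true OR false = true
[3.1] NOT true = false
[3.2] false AND false = false
[3] false AND false = false
[4] true → false = false
[root] false OR true OR false OR false = true
Overall: true → accepted

Accepted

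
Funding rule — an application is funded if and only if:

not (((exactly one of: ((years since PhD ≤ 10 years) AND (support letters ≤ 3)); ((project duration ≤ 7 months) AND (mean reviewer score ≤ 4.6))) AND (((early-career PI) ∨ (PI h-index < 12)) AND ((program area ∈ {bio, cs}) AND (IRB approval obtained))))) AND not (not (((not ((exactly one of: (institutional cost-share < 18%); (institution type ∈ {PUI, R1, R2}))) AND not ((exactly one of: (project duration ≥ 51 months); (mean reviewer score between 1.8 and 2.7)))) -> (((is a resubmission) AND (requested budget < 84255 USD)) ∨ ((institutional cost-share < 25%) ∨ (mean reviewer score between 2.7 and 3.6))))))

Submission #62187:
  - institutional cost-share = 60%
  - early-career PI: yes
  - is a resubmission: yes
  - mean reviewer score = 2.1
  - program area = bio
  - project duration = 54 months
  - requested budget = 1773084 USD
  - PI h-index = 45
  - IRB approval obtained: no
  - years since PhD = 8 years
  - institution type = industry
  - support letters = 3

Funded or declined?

Atomic conditions:
  years since PhD ≤ 10 years: 8 ≤ 10 is true
  support letters ≤ 3: 3 ≤ 3 is true
  project duration ≤ 7 months: 54 ≤ 7 is false
  mean reviewer score ≤ 4.6: 2.1 ≤ 4.6 is true
  early-career PI: yes → true
  PI h-index < 12: 45 < 12 is false
  program area ∈ {bio, cs}: bio is in the set → true
  IRB approval obtained: no → false
  institutional cost-share < 18%: 60 < 18 is false
  institution type ∈ {PUI, R1, R2}: industry is not in the set → false
  project duration ≥ 51 months: 54 ≥ 51 is true
  mean reviewer score between 1.8 and 2.7: 2.1 in [1.8, 2.7] is true
  is a resubmission: yes → true
  requested budget < 84255 USD: 1773084 < 84255 is false
  institutional cost-share < 25%: 60 < 25 is false
  mean reviewer score between 2.7 and 3.6: 2.1 in [2.7, 3.6] is false
Combine:
[1.1.1.1] true AND true = true
[1.1.1.2] false AND true = false
[1.1.1] exactly-one(true, false) = true
[1.1.2.1] true OR false = true
[1.1.2.2] true AND false = false
[1.1.2] true AND false = false
[1.1] true AND false = false
[1] NOT false = true
[2.1.1.1.1.1] exactly-one(false, false) = false
[2.1.1.1.1] NOT false = true
[2.1.1.1.2.1] exactly-one(true, true) = false
[2.1.1.1.2] NOT false = true
[2.1.1.1] true AND true = true
[2.1.1.2.1] true AND false = false
[2.1.1.2.2] false OR false = false
[2.1.1.2] false OR false = false
[2.1.1] true → false = false
[2.1] NOT false = true
[2] NOT true = false
[root] true AND false = false
Overall: false → declined

Declined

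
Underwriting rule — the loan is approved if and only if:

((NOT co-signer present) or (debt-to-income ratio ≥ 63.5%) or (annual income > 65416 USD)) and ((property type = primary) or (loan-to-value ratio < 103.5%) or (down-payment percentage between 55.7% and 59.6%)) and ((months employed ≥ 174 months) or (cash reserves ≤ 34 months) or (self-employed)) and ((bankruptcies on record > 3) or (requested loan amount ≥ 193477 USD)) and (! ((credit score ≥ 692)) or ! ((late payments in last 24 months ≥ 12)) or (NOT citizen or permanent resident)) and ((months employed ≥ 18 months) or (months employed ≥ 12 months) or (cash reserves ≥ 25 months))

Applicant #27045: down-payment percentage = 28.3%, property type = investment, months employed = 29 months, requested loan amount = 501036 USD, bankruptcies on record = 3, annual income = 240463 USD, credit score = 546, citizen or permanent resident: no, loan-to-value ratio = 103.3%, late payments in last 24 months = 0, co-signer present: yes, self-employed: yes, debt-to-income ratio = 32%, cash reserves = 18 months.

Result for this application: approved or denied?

Approved

Atomic conditions:
  NOT co-signer present: yes → false
  debt-to-income ratio ≥ 63.5%: 32 ≥ 63.5 is false
  annual income > 65416 USD: 240463 > 65416 is true
  property type = primary: investment == primary is false
  loan-to-value ratio < 103.5%: 103.3 < 103.5 is true
  down-payment percentage between 55.7% and 59.6%: 28.3 in [55.7, 59.6] is false
  months employed ≥ 174 months: 29 ≥ 174 is false
  cash reserves ≤ 34 months: 18 ≤ 34 is true
  self-employed: yes → true
  bankruptcies on record > 3: 3 > 3 is false
  requested loan amount ≥ 193477 USD: 501036 ≥ 193477 is true
  credit score ≥ 692: 546 ≥ 692 is false
  late payments in last 24 months ≥ 12: 0 ≥ 12 is false
  NOT citizen or permanent resident: no → true
  months employed ≥ 18 months: 29 ≥ 18 is true
  months employed ≥ 12 months: 29 ≥ 12 is true
  cash reserves ≥ 25 months: 18 ≥ 25 is false
Combine:
[1] false OR false OR true = true
[2] false OR true OR false = true
[3] false OR true OR true = true
[4] false OR true = true
[5.1] NOT false = true
[5.2] NOT false = true
[5] true OR true OR true = true
[6] true OR true OR false = true
[root] true AND true AND true AND true AND true AND true = true
Overall: true → approved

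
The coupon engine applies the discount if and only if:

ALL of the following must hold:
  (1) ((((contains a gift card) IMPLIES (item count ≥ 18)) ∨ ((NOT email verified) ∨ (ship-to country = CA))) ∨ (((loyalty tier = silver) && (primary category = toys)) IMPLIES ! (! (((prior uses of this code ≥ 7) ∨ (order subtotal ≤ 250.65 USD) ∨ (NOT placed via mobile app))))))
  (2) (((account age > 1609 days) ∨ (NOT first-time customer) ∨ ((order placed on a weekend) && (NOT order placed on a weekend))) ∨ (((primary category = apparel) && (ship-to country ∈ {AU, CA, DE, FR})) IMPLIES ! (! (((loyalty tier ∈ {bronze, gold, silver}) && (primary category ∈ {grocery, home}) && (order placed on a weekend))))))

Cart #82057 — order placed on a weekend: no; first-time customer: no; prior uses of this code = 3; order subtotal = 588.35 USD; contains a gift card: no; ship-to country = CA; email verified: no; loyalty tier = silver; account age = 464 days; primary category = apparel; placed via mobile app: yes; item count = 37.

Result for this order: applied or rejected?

Atomic conditions:
  contains a gift card: no → false
  item count ≥ 18: 37 ≥ 18 is true
  NOT email verified: no → true
  ship-to country = CA: CA == CA is true
  loyalty tier = silver: silver == silver is true
  primary category = toys: apparel == toys is false
  prior uses of this code ≥ 7: 3 ≥ 7 is false
  order subtotal ≤ 250.65 USD: 588.35 ≤ 250.65 is false
  NOT placed via mobile app: yes → false
  account age > 1609 days: 464 > 1609 is false
  NOT first-time customer: no → true
  order placed on a weekend: no → false
  NOT order placed on a weekend: no → true
  primary category = apparel: apparel == apparel is true
  ship-to country ∈ {AU, CA, DE, FR}: CA is in the set → true
  loyalty tier ∈ {bronze, gold, silver}: silver is in the set → true
  primary category ∈ {grocery, home}: apparel is not in the set → false
Combine:
[1.1.1] false → true (antecedent false ⇒ implication holds) = true
[1.1.2] true OR true = true
[1.1] true OR true = true
[1.2.1] true AND false = false
[1.2.2.1.1] false OR false OR false = false
[1.2.2.1] NOT false = true
[1.2.2] NOT true = false
[1.2] false → false (antecedent false ⇒ implication holds) = true
[1] true OR true = true
[2.1.3] false AND true = false
[2.1] false OR true OR false = true
[2.2.1] true AND true = true
[2.2.2.1.1] true AND false AND false = false
[2.2.2.1] NOT false = true
[2.2.2] NOT true = false
[2.2] true → false = false
[2] true OR false = true
[root] true AND true = true
Overall: true → applied

Applied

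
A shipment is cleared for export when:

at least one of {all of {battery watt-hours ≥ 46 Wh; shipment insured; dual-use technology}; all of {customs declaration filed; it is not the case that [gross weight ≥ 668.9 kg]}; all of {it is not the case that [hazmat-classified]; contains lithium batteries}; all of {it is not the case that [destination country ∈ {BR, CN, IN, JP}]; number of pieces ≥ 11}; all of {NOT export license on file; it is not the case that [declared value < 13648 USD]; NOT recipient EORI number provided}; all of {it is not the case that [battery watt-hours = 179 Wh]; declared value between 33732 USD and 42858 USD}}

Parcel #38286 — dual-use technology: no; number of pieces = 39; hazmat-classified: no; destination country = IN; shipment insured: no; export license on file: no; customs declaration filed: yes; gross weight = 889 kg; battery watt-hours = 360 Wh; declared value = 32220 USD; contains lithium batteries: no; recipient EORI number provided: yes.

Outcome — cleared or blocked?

Atomic conditions:
  battery watt-hours ≥ 46 Wh: 360 ≥ 46 is true
  shipment insured: no → false
  dual-use technology: no → false
  customs declaration filed: yes → true
  gross weight ≥ 668.9 kg: 889 ≥ 668.9 is true
  hazmat-classified: no → false
  contains lithium batteries: no → false
  destination country ∈ {BR, CN, IN, JP}: IN is in the set → true
  number of pieces ≥ 11: 39 ≥ 11 is true
  NOT export license on file: no → true
  declared value < 13648 USD: 32220 < 13648 is false
  NOT recipient EORI number provided: yes → false
  battery watt-hours = 179 Wh: 360 == 179 is false
  declared value between 33732 USD and 42858 USD: 32220 in [33732, 42858] is false
Combine:
[1] true AND false AND false = false
[2.2] NOT true = false
[2] true AND false = false
[3.1] NOT false = true
[3] true AND false = false
[4.1] NOT true = false
[4] false AND true = false
[5.2] NOT false = true
[5] true AND true AND false = false
[6.1] NOT false = true
[6] true AND false = false
[root] false OR false OR false OR false OR false OR false = false
Overall: false → blocked

Blocked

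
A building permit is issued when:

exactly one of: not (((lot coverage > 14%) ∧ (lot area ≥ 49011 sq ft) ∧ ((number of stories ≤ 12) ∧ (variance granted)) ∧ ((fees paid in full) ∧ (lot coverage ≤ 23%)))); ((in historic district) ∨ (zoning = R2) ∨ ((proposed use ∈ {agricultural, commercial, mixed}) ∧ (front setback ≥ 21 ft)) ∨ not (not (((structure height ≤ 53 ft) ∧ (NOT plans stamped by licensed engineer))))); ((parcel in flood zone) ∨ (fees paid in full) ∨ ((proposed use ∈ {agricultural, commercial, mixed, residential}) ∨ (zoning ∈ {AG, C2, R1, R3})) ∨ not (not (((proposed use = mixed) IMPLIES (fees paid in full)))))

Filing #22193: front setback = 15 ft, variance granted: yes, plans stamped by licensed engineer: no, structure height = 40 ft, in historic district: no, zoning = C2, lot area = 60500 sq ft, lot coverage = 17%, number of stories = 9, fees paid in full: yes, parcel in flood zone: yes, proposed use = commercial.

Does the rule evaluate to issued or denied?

Denied

Atomic conditions:
  lot coverage > 14%: 17 > 14 is true
  lot area ≥ 49011 sq ft: 60500 ≥ 49011 is true
  number of stories ≤ 12: 9 ≤ 12 is true
  variance granted: yes → true
  fees paid in full: yes → true
  lot coverage ≤ 23%: 17 ≤ 23 is true
  in historic district: no → false
  zoning = R2: C2 == R2 is false
  proposed use ∈ {agricultural, commercial, mixed}: commercial is in the set → true
  front setback ≥ 21 ft: 15 ≥ 21 is false
  structure height ≤ 53 ft: 40 ≤ 53 is true
  NOT plans stamped by licensed engineer: no → true
  parcel in flood zone: yes → true
  proposed use ∈ {agricultural, commercial, mixed, residential}: commercial is in the set → true
  zoning ∈ {AG, C2, R1, R3}: C2 is in the set → true
  proposed use = mixed: commercial == mixed is false
Combine:
[1.1.3] true AND true = true
[1.1.4] true AND true = true
[1.1] true AND true AND true AND true = true
[1] NOT true = false
[2.3] true AND false = false
[2.4.1.1] true AND true = true
[2.4.1] NOT true = false
[2.4] NOT false = true
[2] false OR false OR false OR true = true
[3.3] true OR true = true
[3.4.1.1] false → true (antecedent false ⇒ implication holds) = true
[3.4.1] NOT true = false
[3.4] NOT false = true
[3] true OR true OR true OR true = true
[root] exactly-one(false, true, true) = false
Overall: false → denied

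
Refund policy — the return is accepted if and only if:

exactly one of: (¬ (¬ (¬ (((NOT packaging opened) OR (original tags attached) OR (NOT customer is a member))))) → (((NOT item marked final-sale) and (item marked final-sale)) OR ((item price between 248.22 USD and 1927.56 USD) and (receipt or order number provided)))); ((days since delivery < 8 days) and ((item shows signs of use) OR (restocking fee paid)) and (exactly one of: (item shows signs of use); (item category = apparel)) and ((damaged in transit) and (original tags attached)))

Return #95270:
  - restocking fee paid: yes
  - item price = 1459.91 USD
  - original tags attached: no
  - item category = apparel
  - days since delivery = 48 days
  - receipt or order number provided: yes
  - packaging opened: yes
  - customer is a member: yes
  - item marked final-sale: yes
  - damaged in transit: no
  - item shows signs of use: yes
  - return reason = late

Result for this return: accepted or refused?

Accepted

Atomic conditions:
  NOT packaging opened: yes → false
  original tags attached: no → false
  NOT customer is a member: yes → false
  NOT item marked final-sale: yes → false
  item marked final-sale: yes → true
  item price between 248.22 USD and 1927.56 USD: 1459.91 in [248.22, 1927.56] is true
  receipt or order number provided: yes → true
  days since delivery < 8 days: 48 < 8 is false
  item shows signs of use: yes → true
  restocking fee paid: yes → true
  item category = apparel: apparel == apparel is true
  damaged in transit: no → false
Combine:
[1.1.1.1.1] false OR false OR false = false
[1.1.1.1] NOT false = true
[1.1.1] NOT true = false
[1.1] NOT false = true
[1.2.1] false AND true = false
[1.2.2] true AND true = true
[1.2] false OR true = true
[1] true → true = true
[2.2] true OR true = true
[2.3] exactly-one(true, true) = false
[2.4] false AND false = false
[2] false AND true AND false AND false = false
[root] exactly-one(true, false) = true
Overall: true → accepted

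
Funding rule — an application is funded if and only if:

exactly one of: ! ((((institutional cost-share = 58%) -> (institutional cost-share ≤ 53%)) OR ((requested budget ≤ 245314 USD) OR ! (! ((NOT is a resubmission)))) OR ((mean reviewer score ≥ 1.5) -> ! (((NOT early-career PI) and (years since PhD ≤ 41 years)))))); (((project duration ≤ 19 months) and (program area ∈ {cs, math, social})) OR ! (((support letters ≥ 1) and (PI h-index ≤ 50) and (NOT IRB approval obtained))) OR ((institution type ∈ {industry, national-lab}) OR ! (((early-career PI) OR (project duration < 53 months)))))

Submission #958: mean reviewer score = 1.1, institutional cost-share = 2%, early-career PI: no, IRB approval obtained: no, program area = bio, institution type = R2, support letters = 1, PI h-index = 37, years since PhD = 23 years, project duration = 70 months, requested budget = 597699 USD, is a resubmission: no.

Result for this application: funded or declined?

Atomic conditions:
  institutional cost-share = 58%: 2 == 58 is false
  institutional cost-share ≤ 53%: 2 ≤ 53 is true
  requested budget ≤ 245314 USD: 597699 ≤ 245314 is false
  NOT is a resubmission: no → true
  mean reviewer score ≥ 1.5: 1.1 ≥ 1.5 is false
  NOT early-career PI: no → true
  years since PhD ≤ 41 years: 23 ≤ 41 is true
  project duration ≤ 19 months: 70 ≤ 19 is false
  program area ∈ {cs, math, social}: bio is not in the set → false
  support letters ≥ 1: 1 ≥ 1 is true
  PI h-index ≤ 50: 37 ≤ 50 is true
  NOT IRB approval obtained: no → true
  institution type ∈ {industry, national-lab}: R2 is not in the set → false
  early-career PI: no → false
  project duration < 53 months: 70 < 53 is false
Combine:
[1.1.1] false → true (antecedent false ⇒ implication holds) = true
[1.1.2.2.1] NOT true = false
[1.1.2.2] NOT false = true
[1.1.2] false OR true = true
[1.1.3.2.1] true AND true = true
[1.1.3.2] NOT true = false
[1.1.3] false → false (antecedent false ⇒ implication holds) = true
[1.1] true OR true OR true = true
[1] NOT true = false
[2.1] false AND false = false
[2.2.1] true AND true AND true = true
[2.2] NOT true = false
[2.3.2.1] false OR false = false
[2.3.2] NOT false = true
[2.3] false OR true = true
[2] false OR false OR true = true
[root] exactly-one(false, true) = true
Overall: true → funded

Funded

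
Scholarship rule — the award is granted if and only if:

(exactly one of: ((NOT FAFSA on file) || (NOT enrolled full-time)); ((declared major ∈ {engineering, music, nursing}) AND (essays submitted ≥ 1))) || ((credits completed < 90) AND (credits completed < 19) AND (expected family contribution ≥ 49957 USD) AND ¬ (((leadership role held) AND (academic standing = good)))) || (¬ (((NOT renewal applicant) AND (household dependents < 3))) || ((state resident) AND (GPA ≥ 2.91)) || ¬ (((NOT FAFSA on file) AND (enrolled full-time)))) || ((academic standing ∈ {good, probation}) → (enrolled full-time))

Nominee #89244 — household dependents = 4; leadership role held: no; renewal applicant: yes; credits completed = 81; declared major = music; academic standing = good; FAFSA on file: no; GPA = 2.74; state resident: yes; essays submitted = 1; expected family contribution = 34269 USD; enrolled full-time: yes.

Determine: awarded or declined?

Awarded

Atomic conditions:
  NOT FAFSA on file: no → true
  NOT enrolled full-time: yes → false
  declared major ∈ {engineering, music, nursing}: music is in the set → true
  essays submitted ≥ 1: 1 ≥ 1 is true
  credits completed < 90: 81 < 90 is true
  credits completed < 19: 81 < 19 is false
  expected family contribution ≥ 49957 USD: 34269 ≥ 49957 is false
  leadership role held: no → false
  academic standing = good: good == good is true
  NOT renewal applicant: yes → false
  household dependents < 3: 4 < 3 is false
  state resident: yes → true
  GPA ≥ 2.91: 2.74 ≥ 2.91 is false
  enrolled full-time: yes → true
  academic standing ∈ {good, probation}: good is in the set → true
Combine:
[1.1] true OR false = true
[1.2] true AND true = true
[1] exactly-one(true, true) = false
[2.4.1] false AND true = false
[2.4] NOT false = true
[2] true AND false AND false AND true = false
[3.1.1] false AND false = false
[3.1] NOT false = true
[3.2] true AND false = false
[3.3.1] true AND true = true
[3.3] NOT true = false
[3] true OR false OR false = true
[4] true → true = true
[root] false OR false OR true OR true = true
Overall: true → awarded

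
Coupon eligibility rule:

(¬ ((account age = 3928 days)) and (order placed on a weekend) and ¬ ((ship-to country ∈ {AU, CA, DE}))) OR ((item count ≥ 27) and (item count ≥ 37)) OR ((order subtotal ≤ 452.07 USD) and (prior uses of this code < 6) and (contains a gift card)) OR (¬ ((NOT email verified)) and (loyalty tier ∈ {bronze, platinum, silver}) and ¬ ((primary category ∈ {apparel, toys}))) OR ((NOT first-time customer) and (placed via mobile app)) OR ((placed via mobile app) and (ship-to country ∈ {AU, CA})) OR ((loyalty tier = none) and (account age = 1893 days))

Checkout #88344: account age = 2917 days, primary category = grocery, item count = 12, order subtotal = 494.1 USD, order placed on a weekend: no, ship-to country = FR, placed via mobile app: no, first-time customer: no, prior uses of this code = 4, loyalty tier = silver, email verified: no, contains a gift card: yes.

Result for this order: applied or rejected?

Rejected

Atomic conditions:
  account age = 3928 days: 2917 == 3928 is false
  order placed on a weekend: no → false
  ship-to country ∈ {AU, CA, DE}: FR is not in the set → false
  item count ≥ 27: 12 ≥ 27 is false
  item count ≥ 37: 12 ≥ 37 is false
  order subtotal ≤ 452.07 USD: 494.1 ≤ 452.07 is false
  prior uses of this code < 6: 4 < 6 is true
  contains a gift card: yes → true
  NOT email verified: no → true
  loyalty tier ∈ {bronze, platinum, silver}: silver is in the set → true
  primary category ∈ {apparel, toys}: grocery is not in the set → false
  NOT first-time customer: no → true
  placed via mobile app: no → false
  ship-to country ∈ {AU, CA}: FR is not in the set → false
  loyalty tier = none: silver == none is false
  account age = 1893 days: 2917 == 1893 is false
Combine:
[1.1] NOT false = true
[1.3] NOT false = true
[1] true AND false AND true = false
[2] false AND false = false
[3] false AND true AND true = false
[4.1] NOT true = false
[4.3] NOT false = true
[4] false AND true AND true = false
[5] true AND false = false
[6] false AND false = false
[7] false AND false = false
[root] false OR false OR false OR false OR false OR false OR false = false
Overall: false → rejected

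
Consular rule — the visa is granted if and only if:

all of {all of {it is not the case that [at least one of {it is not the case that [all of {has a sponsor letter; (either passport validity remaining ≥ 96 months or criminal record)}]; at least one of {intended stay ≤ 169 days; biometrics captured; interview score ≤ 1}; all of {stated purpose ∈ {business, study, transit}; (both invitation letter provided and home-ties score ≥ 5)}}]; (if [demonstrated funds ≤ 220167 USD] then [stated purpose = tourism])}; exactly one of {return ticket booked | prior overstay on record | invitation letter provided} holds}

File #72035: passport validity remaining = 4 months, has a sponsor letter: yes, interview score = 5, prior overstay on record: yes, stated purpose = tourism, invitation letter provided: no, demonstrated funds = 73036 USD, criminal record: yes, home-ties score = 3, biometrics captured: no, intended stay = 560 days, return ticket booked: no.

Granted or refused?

Atomic conditions:
  has a sponsor letter: yes → true
  passport validity remaining ≥ 96 months: 4 ≥ 96 is false
  criminal record: yes → true
  intended stay ≤ 169 days: 560 ≤ 169 is false
  biometrics captured: no → false
  interview score ≤ 1: 5 ≤ 1 is false
  stated purpose ∈ {business, study, transit}: tourism is not in the set → false
  invitation letter provided: no → false
  home-ties score ≥ 5: 3 ≥ 5 is false
  demonstrated funds ≤ 220167 USD: 73036 ≤ 220167 is true
  stated purpose = tourism: tourism == tourism is true
  return ticket booked: no → false
  prior overstay on record: yes → true
Combine:
[1.1.1.1.1.2] false OR true = true
[1.1.1.1.1] true AND true = true
[1.1.1.1] NOT true = false
[1.1.1.2] false OR false OR false = false
[1.1.1.3.2] false AND false = false
[1.1.1.3] false AND false = false
[1.1.1] false OR false OR false = false
[1.1] NOT false = true
[1.2] true → true = true
[1] true AND true = true
[2] exactly-one(false, true, false) = true
[root] true AND true = true
Overall: true → granted

Granted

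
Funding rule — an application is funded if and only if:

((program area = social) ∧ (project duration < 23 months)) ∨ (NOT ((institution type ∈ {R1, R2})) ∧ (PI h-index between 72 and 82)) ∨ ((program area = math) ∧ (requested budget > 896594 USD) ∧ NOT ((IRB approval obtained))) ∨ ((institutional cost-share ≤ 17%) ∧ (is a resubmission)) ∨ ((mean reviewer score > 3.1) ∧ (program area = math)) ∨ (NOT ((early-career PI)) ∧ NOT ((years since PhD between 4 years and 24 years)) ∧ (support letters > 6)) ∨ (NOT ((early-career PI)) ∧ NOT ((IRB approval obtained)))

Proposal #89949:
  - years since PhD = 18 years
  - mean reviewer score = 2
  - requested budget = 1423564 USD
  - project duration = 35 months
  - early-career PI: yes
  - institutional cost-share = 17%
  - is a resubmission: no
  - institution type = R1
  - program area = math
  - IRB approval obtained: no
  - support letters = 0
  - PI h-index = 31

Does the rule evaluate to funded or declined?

Atomic conditions:
  program area = social: math == social is false
  project duration < 23 months: 35 < 23 is false
  institution type ∈ {R1, R2}: R1 is in the set → true
  PI h-index between 72 and 82: 31 in [72, 82] is false
  program area = math: math == math is true
  requested budget > 896594 USD: 1423564 > 896594 is true
  IRB approval obtained: no → false
  institutional cost-share ≤ 17%: 17 ≤ 17 is true
  is a resubmission: no → false
  mean reviewer score > 3.1: 2 > 3.1 is false
  early-career PI: yes → true
  years since PhD between 4 years and 24 years: 18 in [4, 24] is true
  support letters > 6: 0 > 6 is false
Combine:
[1] false AND false = false
[2.1] NOT true = false
[2] false AND false = false
[3.3] NOT false = true
[3] true AND true AND true = true
[4] true AND false = false
[5] false AND true = false
[6.1] NOT true = false
[6.2] NOT true = false
[6] false AND false AND false = false
[7.1] NOT true = false
[7.2] NOT false = true
[7] false AND true = false
[root] false OR false OR true OR false OR false OR false OR false = true
Overall: true → funded

Funded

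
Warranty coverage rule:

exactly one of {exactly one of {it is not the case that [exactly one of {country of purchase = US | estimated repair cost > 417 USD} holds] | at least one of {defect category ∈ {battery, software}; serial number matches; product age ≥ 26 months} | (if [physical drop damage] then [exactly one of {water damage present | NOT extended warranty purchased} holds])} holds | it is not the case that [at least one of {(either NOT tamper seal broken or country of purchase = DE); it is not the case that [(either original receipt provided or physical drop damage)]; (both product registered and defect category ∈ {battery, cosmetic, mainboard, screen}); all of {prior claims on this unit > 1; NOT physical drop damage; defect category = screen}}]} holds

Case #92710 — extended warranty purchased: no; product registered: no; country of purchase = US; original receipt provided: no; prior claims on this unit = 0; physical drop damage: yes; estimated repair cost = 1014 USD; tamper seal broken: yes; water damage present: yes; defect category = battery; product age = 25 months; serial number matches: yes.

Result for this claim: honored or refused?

Atomic conditions:
  country of purchase = US: US == US is true
  estimated repair cost > 417 USD: 1014 > 417 is true
  defect category ∈ {battery, software}: battery is in the set → true
  serial number matches: yes → true
  product age ≥ 26 months: 25 ≥ 26 is false
  physical drop damage: yes → true
  water damage present: yes → true
  NOT extended warranty purchased: no → true
  NOT tamper seal broken: yes → false
  country of purchase = DE: US == DE is false
  original receipt provided: no → false
  product registered: no → false
  defect category ∈ {battery, cosmetic, mainboard, screen}: battery is in the set → true
  prior claims on this unit > 1: 0 > 1 is false
  NOT physical drop damage: yes → false
  defect category = screen: battery == screen is false
Combine:
[1.1.1] exactly-one(true, true) = false
[1.1] NOT false = true
[1.2] true OR true OR false = true
[1.3.2] exactly-one(true, true) = false
[1.3] true → false = false
[1] exactly-one(true, true, false) = false
[2.1.1] false OR false = false
[2.1.2.1] false OR true = true
[2.1.2] NOT true = false
[2.1.3] false AND true = false
[2.1.4] false AND false AND false = false
[2.1] false OR false OR false OR false = false
[2] NOT false = true
[root] exactly-one(false, true) = true
Overall: true → honored

Honored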